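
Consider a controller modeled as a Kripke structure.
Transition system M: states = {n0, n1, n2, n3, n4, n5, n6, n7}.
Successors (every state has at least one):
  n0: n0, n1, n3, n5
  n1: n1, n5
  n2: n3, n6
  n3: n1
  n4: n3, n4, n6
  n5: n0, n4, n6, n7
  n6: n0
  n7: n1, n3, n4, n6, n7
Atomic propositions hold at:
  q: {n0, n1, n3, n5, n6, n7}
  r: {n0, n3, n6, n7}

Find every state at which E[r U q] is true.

{n0, n1, n3, n5, n6, n7}

E[r U q]: least fixpoint, start Z0 = Sat(q) = {n0, n1, n3, n5, n6, n7}, add states in Sat(r) with some successor in Z. Already a fixed point.
Sat(E[r U q]) = {n0, n1, n3, n5, n6, n7}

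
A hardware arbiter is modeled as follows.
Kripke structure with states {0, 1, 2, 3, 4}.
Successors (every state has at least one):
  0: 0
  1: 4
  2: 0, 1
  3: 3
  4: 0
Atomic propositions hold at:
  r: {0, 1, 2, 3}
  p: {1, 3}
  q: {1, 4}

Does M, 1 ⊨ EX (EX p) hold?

No

Sat(EX p) = {s : some successor in {1, 3}} = {2, 3}
Sat(EX (EX p)) = {s : some successor in {2, 3}} = {3}
1 ∉ Sat(EX (EX p)) = {3}, so the formula does not hold at 1.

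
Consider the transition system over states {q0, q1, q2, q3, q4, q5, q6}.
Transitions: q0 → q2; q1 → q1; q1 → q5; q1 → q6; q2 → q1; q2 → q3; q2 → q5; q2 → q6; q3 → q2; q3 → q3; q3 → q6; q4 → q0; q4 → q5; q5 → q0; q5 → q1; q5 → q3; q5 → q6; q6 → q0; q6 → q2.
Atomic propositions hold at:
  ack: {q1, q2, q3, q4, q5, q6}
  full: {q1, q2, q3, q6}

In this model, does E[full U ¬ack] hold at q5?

No

Sat(¬ack) = {q0}
E[full U ¬ack]: least fixpoint, start Z0 = Sat(¬ack) = {q0}, add states in Sat(full) with some successor in Z. Z1 = {q0, q6}; Z2 = {q0, q1, q2, q3, q6}; fixed.
Sat(E[full U ¬ack]) = {q0, q1, q2, q3, q6}
q5 ∉ Sat(E[full U ¬ack]) = {q0, q1, q2, q3, q6}, so the formula does not hold at q5.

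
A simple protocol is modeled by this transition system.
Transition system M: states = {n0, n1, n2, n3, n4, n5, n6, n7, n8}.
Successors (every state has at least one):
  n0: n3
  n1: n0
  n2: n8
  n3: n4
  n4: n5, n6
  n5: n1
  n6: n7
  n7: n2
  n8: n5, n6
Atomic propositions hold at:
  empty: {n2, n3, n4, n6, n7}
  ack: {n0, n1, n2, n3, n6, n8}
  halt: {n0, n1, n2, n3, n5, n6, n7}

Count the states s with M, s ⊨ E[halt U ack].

8

E[halt U ack]: least fixpoint, start Z0 = Sat(ack) = {n0, n1, n2, n3, n6, n8}, add states in Sat(halt) with some successor in Z. Z1 = {n0, n1, n2, n3, n5, n6, n7, n8}; fixed.
Sat(E[halt U ack]) = {n0, n1, n2, n3, n5, n6, n7, n8}
|Sat(E[halt U ack])| = |{n0, n1, n2, n3, n5, n6, n7, n8}| = 8.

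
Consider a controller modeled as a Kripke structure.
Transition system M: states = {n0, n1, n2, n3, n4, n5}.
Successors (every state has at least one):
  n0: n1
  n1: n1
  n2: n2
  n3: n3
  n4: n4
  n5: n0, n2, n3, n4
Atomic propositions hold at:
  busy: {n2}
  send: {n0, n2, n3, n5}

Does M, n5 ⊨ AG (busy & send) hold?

Sat(busy & send) = {n2}
AG (busy & send): greatest fixpoint, start Z0 = {n2}, keep only states in Sat with every successor in Z. Already a fixed point.
Sat(AG (busy & send)) = {n2}
n5 ∉ Sat(AG (busy & send)) = {n2}, so the formula does not hold at n5.

No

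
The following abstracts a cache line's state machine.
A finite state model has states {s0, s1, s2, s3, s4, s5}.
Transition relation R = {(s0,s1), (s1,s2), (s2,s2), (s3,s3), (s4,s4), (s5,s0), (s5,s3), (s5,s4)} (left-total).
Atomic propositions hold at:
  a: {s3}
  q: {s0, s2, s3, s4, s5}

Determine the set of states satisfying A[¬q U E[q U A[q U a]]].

{s3, s5}

Sat(¬q) = {s1}
A[q U a]: least fixpoint, start Z0 = Sat(a) = {s3}, add states in Sat(q) with every successor in Z. Already a fixed point.
Sat(A[q U a]) = {s3}
E[q U A[q U a]]: least fixpoint, start Z0 = Sat(A[q U a]) = {s3}, add states in Sat(q) with some successor in Z. Z1 = {s3, s5}; fixed.
Sat(E[q U A[q U a]]) = {s3, s5}
A[¬q U E[q U A[q U a]]]: least fixpoint, start Z0 = Sat(E[q U A[q U a]]) = {s3, s5}, add states in Sat(¬q) with every successor in Z. Already a fixed point.
Sat(A[¬q U E[q U A[q U a]]]) = {s3, s5}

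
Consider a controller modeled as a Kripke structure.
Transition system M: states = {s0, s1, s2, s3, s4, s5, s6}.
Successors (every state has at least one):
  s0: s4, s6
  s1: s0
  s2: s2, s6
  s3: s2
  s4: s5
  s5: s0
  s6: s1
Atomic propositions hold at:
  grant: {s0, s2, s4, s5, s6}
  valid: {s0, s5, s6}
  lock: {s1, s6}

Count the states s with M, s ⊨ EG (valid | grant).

4

Sat(valid | grant) = {s0, s2, s4, s5, s6}
EG (valid | grant): greatest fixpoint, start Z0 = {s0, s2, s4, s5, s6}, keep only states in Sat with some successor in Z. Z1 = {s0, s2, s4, s5}; fixed.
Sat(EG (valid | grant)) = {s0, s2, s4, s5}
|Sat(EG (valid | grant))| = |{s0, s2, s4, s5}| = 4.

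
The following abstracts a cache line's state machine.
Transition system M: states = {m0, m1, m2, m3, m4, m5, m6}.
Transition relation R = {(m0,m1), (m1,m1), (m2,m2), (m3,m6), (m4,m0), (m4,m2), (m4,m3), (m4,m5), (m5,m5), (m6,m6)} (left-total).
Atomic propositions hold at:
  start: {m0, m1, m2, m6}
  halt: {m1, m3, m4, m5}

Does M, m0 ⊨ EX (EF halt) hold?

Yes

EF halt: least fixpoint, start Z0 = {m1, m3, m4, m5}, add states with some successor in Z. Z1 = {m0, m1, m3, m4, m5}; fixed.
Sat(EF halt) = {m0, m1, m3, m4, m5}
Sat(EX (EF halt)) = {s : some successor in {m0, m1, m3, m4, m5}} = {m0, m1, m4, m5}
m0 ∈ Sat(EX (EF halt)) = {m0, m1, m4, m5}, so the formula holds at m0.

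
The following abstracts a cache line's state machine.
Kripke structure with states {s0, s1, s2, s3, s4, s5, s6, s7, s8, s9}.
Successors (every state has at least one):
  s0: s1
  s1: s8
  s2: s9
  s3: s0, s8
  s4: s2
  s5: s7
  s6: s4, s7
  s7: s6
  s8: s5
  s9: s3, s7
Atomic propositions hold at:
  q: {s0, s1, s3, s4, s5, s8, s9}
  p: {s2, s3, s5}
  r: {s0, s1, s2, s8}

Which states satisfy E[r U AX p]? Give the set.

{s0, s1, s4, s8}

Sat(AX p) = {s : every successor in {s2, s3, s5}} = {s4, s8}
E[r U AX p]: least fixpoint, start Z0 = Sat(AX p) = {s4, s8}, add states in Sat(r) with some successor in Z. Z1 = {s1, s4, s8}; Z2 = {s0, s1, s4, s8}; fixed.
Sat(E[r U AX p]) = {s0, s1, s4, s8}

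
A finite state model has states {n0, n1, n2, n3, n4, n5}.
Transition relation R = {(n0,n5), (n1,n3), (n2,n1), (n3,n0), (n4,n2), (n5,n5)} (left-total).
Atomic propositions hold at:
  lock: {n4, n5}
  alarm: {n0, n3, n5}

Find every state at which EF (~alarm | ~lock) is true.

Sat(~alarm) = {n1, n2, n4}
Sat(~lock) = {n0, n1, n2, n3}
Sat(~alarm | ~lock) = {n0, n1, n2, n3, n4}
EF (~alarm | ~lock): least fixpoint, start Z0 = {n0, n1, n2, n3, n4}, add states with some successor in Z. Already a fixed point.
Sat(EF (~alarm | ~lock)) = {n0, n1, n2, n3, n4}

{n0, n1, n2, n3, n4}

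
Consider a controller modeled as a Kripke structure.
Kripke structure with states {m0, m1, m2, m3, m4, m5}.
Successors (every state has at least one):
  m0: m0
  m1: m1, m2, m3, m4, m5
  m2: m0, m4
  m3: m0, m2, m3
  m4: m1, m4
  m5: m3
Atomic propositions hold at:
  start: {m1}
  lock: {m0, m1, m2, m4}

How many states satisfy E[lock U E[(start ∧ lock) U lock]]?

4

Sat(start ∧ lock) = {m1}
E[(start ∧ lock) U lock]: least fixpoint, start Z0 = Sat(lock) = {m0, m1, m2, m4}, add states in Sat(start ∧ lock) with some successor in Z. Already a fixed point.
Sat(E[(start ∧ lock) U lock]) = {m0, m1, m2, m4}
E[lock U E[(start ∧ lock) U lock]]: least fixpoint, start Z0 = Sat(E[(start ∧ lock) U lock]) = {m0, m1, m2, m4}, add states in Sat(lock) with some successor in Z. Already a fixed point.
Sat(E[lock U E[(start ∧ lock) U lock]]) = {m0, m1, m2, m4}
|Sat(E[lock U E[(start ∧ lock) U lock]])| = |{m0, m1, m2, m4}| = 4.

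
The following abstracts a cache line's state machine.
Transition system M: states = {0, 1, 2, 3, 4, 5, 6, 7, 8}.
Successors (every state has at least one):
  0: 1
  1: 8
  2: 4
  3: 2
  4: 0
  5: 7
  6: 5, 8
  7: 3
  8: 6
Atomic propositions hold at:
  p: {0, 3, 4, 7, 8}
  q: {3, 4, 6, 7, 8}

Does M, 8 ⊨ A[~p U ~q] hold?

Sat(~p) = {1, 2, 5, 6}
Sat(~q) = {0, 1, 2, 5}
A[~p U ~q]: least fixpoint, start Z0 = Sat(~q) = {0, 1, 2, 5}, add states in Sat(~p) with every successor in Z. Already a fixed point.
Sat(A[~p U ~q]) = {0, 1, 2, 5}
8 ∉ Sat(A[~p U ~q]) = {0, 1, 2, 5}, so the formula does not hold at 8.

No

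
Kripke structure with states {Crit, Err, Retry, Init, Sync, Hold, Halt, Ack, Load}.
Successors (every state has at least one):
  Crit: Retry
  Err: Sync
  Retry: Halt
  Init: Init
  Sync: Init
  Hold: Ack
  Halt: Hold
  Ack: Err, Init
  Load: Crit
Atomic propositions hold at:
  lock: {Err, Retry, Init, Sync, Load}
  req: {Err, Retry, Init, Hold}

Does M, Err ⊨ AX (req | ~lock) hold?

No

Sat(~lock) = {Crit, Hold, Halt, Ack}
Sat(req | ~lock) = {Crit, Err, Retry, Init, Hold, Halt, Ack}
Sat(AX (req | ~lock)) = {s : every successor in {Crit, Err, Retry, Init, Hold, Halt, Ack}} = {Crit, Retry, Init, Sync, Hold, Halt, Ack, Load}
Err ∉ Sat(AX (req | ~lock)) = {Crit, Retry, Init, Sync, Hold, Halt, Ack, Load}, so the formula does not hold at Err.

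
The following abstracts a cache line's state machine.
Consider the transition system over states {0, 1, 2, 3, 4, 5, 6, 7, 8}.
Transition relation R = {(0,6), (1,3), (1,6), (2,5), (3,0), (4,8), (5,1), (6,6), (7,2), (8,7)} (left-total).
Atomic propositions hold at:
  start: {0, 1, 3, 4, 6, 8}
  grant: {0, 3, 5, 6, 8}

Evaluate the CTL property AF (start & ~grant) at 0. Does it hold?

No

Sat(~grant) = {1, 2, 4, 7}
Sat(start & ~grant) = {1, 4}
AF (start & ~grant): least fixpoint, start Z0 = {1, 4}, add states with every successor in Z. Z1 = {1, 4, 5}; Z2 = {1, 2, 4, 5}; Z3 = {1, 2, 4, 5, 7}; Z4 = {1, 2, 4, 5, 7, 8}; fixed.
Sat(AF (start & ~grant)) = {1, 2, 4, 5, 7, 8}
0 ∉ Sat(AF (start & ~grant)) = {1, 2, 4, 5, 7, 8}, so the formula does not hold at 0.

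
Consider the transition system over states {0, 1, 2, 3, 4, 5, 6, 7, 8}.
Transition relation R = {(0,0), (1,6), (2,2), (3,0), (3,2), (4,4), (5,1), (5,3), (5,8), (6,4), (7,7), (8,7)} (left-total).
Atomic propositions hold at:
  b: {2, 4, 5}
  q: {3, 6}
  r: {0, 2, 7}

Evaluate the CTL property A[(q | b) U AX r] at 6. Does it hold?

Sat(q | b) = {2, 3, 4, 5, 6}
Sat(AX r) = {s : every successor in {0, 2, 7}} = {0, 2, 3, 7, 8}
A[(q | b) U AX r]: least fixpoint, start Z0 = Sat(AX r) = {0, 2, 3, 7, 8}, add states in Sat(q | b) with every successor in Z. Already a fixed point.
Sat(A[(q | b) U AX r]) = {0, 2, 3, 7, 8}
6 ∉ Sat(A[(q | b) U AX r]) = {0, 2, 3, 7, 8}, so the formula does not hold at 6.

No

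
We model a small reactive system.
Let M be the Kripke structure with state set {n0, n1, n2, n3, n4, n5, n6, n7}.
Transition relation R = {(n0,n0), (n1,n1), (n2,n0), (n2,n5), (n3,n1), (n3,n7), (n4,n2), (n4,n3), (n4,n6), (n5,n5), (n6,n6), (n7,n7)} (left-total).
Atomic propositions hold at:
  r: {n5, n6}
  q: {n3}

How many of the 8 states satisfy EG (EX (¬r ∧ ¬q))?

6

Sat(¬r) = {n0, n1, n2, n3, n4, n7}
Sat(¬q) = {n0, n1, n2, n4, n5, n6, n7}
Sat(¬r ∧ ¬q) = {n0, n1, n2, n4, n7}
Sat(EX (¬r ∧ ¬q)) = {s : some successor in {n0, n1, n2, n4, n7}} = {n0, n1, n2, n3, n4, n7}
EG (EX (¬r ∧ ¬q)): greatest fixpoint, start Z0 = {n0, n1, n2, n3, n4, n7}, keep only states in Sat with some successor in Z. Already a fixed point.
Sat(EG (EX (¬r ∧ ¬q))) = {n0, n1, n2, n3, n4, n7}
|Sat(EG (EX (¬r ∧ ¬q)))| = |{n0, n1, n2, n3, n4, n7}| = 6.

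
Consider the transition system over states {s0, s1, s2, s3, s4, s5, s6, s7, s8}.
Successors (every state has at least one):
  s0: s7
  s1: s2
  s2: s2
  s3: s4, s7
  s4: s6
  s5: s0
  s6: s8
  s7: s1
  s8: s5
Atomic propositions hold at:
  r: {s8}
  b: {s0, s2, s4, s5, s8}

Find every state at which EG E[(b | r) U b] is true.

{s2}

Sat(b | r) = {s0, s2, s4, s5, s8}
E[(b | r) U b]: least fixpoint, start Z0 = Sat(b) = {s0, s2, s4, s5, s8}, add states in Sat(b | r) with some successor in Z. Already a fixed point.
Sat(E[(b | r) U b]) = {s0, s2, s4, s5, s8}
EG E[(b | r) U b]: greatest fixpoint, start Z0 = {s0, s2, s4, s5, s8}, keep only states in Sat with some successor in Z. Z1 = {s2, s5, s8}; Z2 = {s2, s8}; Z3 = {s2}; fixed.
Sat(EG E[(b | r) U b]) = {s2}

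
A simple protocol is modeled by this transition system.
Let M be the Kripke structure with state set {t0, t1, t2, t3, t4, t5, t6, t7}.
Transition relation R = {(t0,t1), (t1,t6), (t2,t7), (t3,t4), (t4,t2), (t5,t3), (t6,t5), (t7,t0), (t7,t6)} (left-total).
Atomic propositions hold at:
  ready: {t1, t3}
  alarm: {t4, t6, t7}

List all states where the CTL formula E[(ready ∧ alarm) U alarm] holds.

{t4, t6, t7}

Sat(ready ∧ alarm) = ∅
E[(ready ∧ alarm) U alarm]: least fixpoint, start Z0 = Sat(alarm) = {t4, t6, t7}, add states in Sat(ready ∧ alarm) with some successor in Z. Already a fixed point.
Sat(E[(ready ∧ alarm) U alarm]) = {t4, t6, t7}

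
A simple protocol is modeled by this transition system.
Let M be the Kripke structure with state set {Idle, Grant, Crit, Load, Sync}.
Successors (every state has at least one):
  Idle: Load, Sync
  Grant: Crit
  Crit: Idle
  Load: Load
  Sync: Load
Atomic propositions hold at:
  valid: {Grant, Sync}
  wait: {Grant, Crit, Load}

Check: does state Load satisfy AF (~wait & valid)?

No

Sat(~wait) = {Idle, Sync}
Sat(~wait & valid) = {Sync}
AF (~wait & valid): least fixpoint, start Z0 = {Sync}, add states with every successor in Z. Already a fixed point.
Sat(AF (~wait & valid)) = {Sync}
Load ∉ Sat(AF (~wait & valid)) = {Sync}, so the formula does not hold at Load.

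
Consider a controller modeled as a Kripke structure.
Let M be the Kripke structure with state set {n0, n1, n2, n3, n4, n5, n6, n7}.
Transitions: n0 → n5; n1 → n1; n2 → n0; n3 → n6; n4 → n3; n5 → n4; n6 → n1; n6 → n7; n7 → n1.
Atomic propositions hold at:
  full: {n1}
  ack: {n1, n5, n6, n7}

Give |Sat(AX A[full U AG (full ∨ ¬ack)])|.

Sat(¬ack) = {n0, n2, n3, n4}
Sat(full ∨ ¬ack) = {n0, n1, n2, n3, n4}
AG (full ∨ ¬ack): greatest fixpoint, start Z0 = {n0, n1, n2, n3, n4}, keep only states in Sat with every successor in Z. Z1 = {n1, n2, n4}; Z2 = {n1}; fixed.
Sat(AG (full ∨ ¬ack)) = {n1}
A[full U AG (full ∨ ¬ack)]: least fixpoint, start Z0 = Sat(AG (full ∨ ¬ack)) = {n1}, add states in Sat(full) with every successor in Z. Already a fixed point.
Sat(A[full U AG (full ∨ ¬ack)]) = {n1}
Sat(AX A[full U AG (full ∨ ¬ack)]) = {s : every successor in {n1}} = {n1, n7}
|Sat(AX A[full U AG (full ∨ ¬ack)])| = |{n1, n7}| = 2.

2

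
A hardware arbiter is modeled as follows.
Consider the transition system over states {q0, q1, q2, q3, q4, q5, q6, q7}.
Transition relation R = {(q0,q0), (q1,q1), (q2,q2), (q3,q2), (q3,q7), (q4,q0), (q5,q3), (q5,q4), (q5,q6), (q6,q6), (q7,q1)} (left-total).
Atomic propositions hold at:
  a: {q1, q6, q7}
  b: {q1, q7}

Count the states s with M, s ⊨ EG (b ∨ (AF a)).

AF a: least fixpoint, start Z0 = {q1, q6, q7}, add states with every successor in Z. Already a fixed point.
Sat(AF a) = {q1, q6, q7}
Sat(b ∨ (AF a)) = {q1, q6, q7}
EG (b ∨ (AF a)): greatest fixpoint, start Z0 = {q1, q6, q7}, keep only states in Sat with some successor in Z. Already a fixed point.
Sat(EG (b ∨ (AF a))) = {q1, q6, q7}
|Sat(EG (b ∨ (AF a)))| = |{q1, q6, q7}| = 3.

3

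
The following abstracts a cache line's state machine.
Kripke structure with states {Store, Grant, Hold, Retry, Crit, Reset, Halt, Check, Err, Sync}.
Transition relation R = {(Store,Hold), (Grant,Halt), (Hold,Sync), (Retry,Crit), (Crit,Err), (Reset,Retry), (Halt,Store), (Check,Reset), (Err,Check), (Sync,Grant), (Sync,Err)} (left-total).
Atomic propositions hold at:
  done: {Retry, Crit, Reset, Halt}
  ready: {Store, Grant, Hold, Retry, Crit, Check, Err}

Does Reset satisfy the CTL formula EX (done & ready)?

Sat(done & ready) = {Retry, Crit}
Sat(EX (done & ready)) = {s : some successor in {Retry, Crit}} = {Retry, Reset}
Reset ∈ Sat(EX (done & ready)) = {Retry, Reset}, so the formula holds at Reset.

Yes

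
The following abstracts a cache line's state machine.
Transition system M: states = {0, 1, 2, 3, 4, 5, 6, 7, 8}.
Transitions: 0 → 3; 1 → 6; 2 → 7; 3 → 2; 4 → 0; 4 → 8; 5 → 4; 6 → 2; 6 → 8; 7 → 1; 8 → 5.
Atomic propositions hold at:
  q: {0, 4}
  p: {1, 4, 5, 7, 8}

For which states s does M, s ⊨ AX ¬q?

Sat(¬q) = {1, 2, 3, 5, 6, 7, 8}
Sat(AX ¬q) = {s : every successor in {1, 2, 3, 5, 6, 7, 8}} = {0, 1, 2, 3, 6, 7, 8}

{0, 1, 2, 3, 6, 7, 8}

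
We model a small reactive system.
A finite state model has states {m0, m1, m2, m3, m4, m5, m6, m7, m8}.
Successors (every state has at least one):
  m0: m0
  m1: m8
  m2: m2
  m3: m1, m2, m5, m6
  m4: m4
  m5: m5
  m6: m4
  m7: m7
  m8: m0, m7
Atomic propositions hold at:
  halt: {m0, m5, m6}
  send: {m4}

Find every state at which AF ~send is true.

Sat(~send) = {m0, m1, m2, m3, m5, m6, m7, m8}
AF ~send: least fixpoint, start Z0 = {m0, m1, m2, m3, m5, m6, m7, m8}, add states with every successor in Z. Already a fixed point.
Sat(AF ~send) = {m0, m1, m2, m3, m5, m6, m7, m8}

{m0, m1, m2, m3, m5, m6, m7, m8}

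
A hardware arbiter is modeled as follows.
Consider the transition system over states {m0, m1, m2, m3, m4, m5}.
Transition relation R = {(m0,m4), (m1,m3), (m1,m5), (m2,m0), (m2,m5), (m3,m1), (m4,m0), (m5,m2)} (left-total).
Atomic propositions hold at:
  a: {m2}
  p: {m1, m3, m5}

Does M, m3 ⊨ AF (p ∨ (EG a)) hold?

EG a: greatest fixpoint, start Z0 = {m2}, keep only states in Sat with some successor in Z. Z1 = ∅; fixed.
Sat(EG a) = ∅
Sat(p ∨ (EG a)) = {m1, m3, m5}
AF (p ∨ (EG a)): least fixpoint, start Z0 = {m1, m3, m5}, add states with every successor in Z. Already a fixed point.
Sat(AF (p ∨ (EG a))) = {m1, m3, m5}
m3 ∈ Sat(AF (p ∨ (EG a))) = {m1, m3, m5}, so the formula holds at m3.

Yes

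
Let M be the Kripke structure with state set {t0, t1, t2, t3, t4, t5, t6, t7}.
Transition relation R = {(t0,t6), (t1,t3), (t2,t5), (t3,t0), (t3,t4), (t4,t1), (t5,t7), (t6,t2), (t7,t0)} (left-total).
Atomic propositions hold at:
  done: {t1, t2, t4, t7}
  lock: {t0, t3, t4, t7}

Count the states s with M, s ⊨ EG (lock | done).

Sat(lock | done) = {t0, t1, t2, t3, t4, t7}
EG (lock | done): greatest fixpoint, start Z0 = {t0, t1, t2, t3, t4, t7}, keep only states in Sat with some successor in Z. Z1 = {t1, t3, t4, t7}; Z2 = {t1, t3, t4}; fixed.
Sat(EG (lock | done)) = {t1, t3, t4}
|Sat(EG (lock | done))| = |{t1, t3, t4}| = 3.

3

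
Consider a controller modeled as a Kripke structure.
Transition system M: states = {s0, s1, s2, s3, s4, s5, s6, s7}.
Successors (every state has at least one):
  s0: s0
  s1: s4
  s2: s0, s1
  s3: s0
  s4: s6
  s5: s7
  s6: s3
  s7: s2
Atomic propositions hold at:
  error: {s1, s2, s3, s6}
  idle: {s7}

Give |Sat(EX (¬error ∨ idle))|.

Sat(¬error) = {s0, s4, s5, s7}
Sat(¬error ∨ idle) = {s0, s4, s5, s7}
Sat(EX (¬error ∨ idle)) = {s : some successor in {s0, s4, s5, s7}} = {s0, s1, s2, s3, s5}
|Sat(EX (¬error ∨ idle))| = |{s0, s1, s2, s3, s5}| = 5.

5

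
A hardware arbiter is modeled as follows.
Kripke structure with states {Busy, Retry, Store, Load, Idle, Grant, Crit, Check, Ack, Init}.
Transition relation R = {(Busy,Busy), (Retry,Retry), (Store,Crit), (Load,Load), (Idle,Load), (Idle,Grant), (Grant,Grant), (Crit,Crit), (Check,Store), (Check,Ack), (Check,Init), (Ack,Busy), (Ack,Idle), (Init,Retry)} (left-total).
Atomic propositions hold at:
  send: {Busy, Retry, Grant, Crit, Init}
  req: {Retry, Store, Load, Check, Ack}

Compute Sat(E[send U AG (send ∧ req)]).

Sat(send ∧ req) = {Retry}
AG (send ∧ req): greatest fixpoint, start Z0 = {Retry}, keep only states in Sat with every successor in Z. Already a fixed point.
Sat(AG (send ∧ req)) = {Retry}
E[send U AG (send ∧ req)]: least fixpoint, start Z0 = Sat(AG (send ∧ req)) = {Retry}, add states in Sat(send) with some successor in Z. Z1 = {Retry, Init}; fixed.
Sat(E[send U AG (send ∧ req)]) = {Retry, Init}

{Retry, Init}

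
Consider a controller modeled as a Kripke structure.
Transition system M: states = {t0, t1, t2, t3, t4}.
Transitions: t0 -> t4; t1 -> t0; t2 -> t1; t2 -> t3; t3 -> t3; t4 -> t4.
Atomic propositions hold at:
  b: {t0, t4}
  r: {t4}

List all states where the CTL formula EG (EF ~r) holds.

{t2, t3}

Sat(~r) = {t0, t1, t2, t3}
EF ~r: least fixpoint, start Z0 = {t0, t1, t2, t3}, add states with some successor in Z. Already a fixed point.
Sat(EF ~r) = {t0, t1, t2, t3}
EG (EF ~r): greatest fixpoint, start Z0 = {t0, t1, t2, t3}, keep only states in Sat with some successor in Z. Z1 = {t1, t2, t3}; Z2 = {t2, t3}; fixed.
Sat(EG (EF ~r)) = {t2, t3}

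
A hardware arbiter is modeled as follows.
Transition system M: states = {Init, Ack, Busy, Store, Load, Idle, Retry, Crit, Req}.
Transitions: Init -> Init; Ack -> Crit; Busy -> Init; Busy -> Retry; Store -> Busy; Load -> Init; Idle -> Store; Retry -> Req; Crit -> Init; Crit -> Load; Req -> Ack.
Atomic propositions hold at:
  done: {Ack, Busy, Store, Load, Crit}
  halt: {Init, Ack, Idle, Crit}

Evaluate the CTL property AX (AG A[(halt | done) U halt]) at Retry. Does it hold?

No

Sat(halt | done) = {Init, Ack, Busy, Store, Load, Idle, Crit}
A[(halt | done) U halt]: least fixpoint, start Z0 = Sat(halt) = {Init, Ack, Idle, Crit}, add states in Sat(halt | done) with every successor in Z. Z1 = {Init, Ack, Load, Idle, Crit}; fixed.
Sat(A[(halt | done) U halt]) = {Init, Ack, Load, Idle, Crit}
AG A[(halt | done) U halt]: greatest fixpoint, start Z0 = {Init, Ack, Load, Idle, Crit}, keep only states in Sat with every successor in Z. Z1 = {Init, Ack, Load, Crit}; fixed.
Sat(AG A[(halt | done) U halt]) = {Init, Ack, Load, Crit}
Sat(AX (AG A[(halt | done) U halt])) = {s : every successor in {Init, Ack, Load, Crit}} = {Init, Ack, Load, Crit, Req}
Retry ∉ Sat(AX (AG A[(halt | done) U halt])) = {Init, Ack, Load, Crit, Req}, so the formula does not hold at Retry.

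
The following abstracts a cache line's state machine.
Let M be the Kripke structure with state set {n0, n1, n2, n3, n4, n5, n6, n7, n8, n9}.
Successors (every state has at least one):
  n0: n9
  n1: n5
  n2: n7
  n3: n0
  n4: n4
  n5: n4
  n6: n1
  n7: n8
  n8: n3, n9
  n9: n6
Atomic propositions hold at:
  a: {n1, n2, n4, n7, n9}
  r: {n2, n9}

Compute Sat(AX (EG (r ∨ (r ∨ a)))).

Sat(r ∨ a) = {n1, n2, n4, n7, n9}
Sat(r ∨ (r ∨ a)) = {n1, n2, n4, n7, n9}
EG (r ∨ (r ∨ a)): greatest fixpoint, start Z0 = {n1, n2, n4, n7, n9}, keep only states in Sat with some successor in Z. Z1 = {n2, n4}; Z2 = {n4}; fixed.
Sat(EG (r ∨ (r ∨ a))) = {n4}
Sat(AX (EG (r ∨ (r ∨ a)))) = {s : every successor in {n4}} = {n4, n5}

{n4, n5}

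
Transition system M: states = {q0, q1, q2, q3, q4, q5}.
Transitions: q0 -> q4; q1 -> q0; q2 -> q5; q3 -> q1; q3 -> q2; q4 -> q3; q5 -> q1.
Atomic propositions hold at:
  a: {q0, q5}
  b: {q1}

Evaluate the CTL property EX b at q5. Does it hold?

Sat(EX b) = {s : some successor in {q1}} = {q3, q5}
q5 ∈ Sat(EX b) = {q3, q5}, so the formula holds at q5.

Yes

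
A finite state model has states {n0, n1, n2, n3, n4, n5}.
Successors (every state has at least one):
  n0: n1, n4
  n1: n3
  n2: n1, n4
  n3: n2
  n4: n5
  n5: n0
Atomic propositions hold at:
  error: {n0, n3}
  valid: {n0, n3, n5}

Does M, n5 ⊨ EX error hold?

Sat(EX error) = {s : some successor in {n0, n3}} = {n1, n5}
n5 ∈ Sat(EX error) = {n1, n5}, so the formula holds at n5.

Yes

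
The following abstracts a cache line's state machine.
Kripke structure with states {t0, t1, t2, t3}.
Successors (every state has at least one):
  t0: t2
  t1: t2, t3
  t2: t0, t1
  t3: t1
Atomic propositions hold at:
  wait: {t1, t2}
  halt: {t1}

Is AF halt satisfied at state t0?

No

AF halt: least fixpoint, start Z0 = {t1}, add states with every successor in Z. Z1 = {t1, t3}; fixed.
Sat(AF halt) = {t1, t3}
t0 ∉ Sat(AF halt) = {t1, t3}, so the formula does not hold at t0.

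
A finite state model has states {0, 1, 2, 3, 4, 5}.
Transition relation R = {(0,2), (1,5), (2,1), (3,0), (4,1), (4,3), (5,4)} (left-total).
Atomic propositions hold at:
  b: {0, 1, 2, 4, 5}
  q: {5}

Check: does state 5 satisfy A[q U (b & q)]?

Yes

Sat(b & q) = {5}
A[q U (b & q)]: least fixpoint, start Z0 = Sat((b & q)) = {5}, add states in Sat(q) with every successor in Z. Already a fixed point.
Sat(A[q U (b & q)]) = {5}
5 ∈ Sat(A[q U (b & q)]) = {5}, so the formula holds at 5.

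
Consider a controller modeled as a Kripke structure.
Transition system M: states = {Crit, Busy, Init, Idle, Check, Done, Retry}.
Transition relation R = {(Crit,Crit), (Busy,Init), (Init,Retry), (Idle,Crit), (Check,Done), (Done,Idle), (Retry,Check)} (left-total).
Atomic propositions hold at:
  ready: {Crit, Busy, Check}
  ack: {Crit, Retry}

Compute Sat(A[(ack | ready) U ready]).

{Crit, Busy, Check, Retry}

Sat(ack | ready) = {Crit, Busy, Check, Retry}
A[(ack | ready) U ready]: least fixpoint, start Z0 = Sat(ready) = {Crit, Busy, Check}, add states in Sat(ack | ready) with every successor in Z. Z1 = {Crit, Busy, Check, Retry}; fixed.
Sat(A[(ack | ready) U ready]) = {Crit, Busy, Check, Retry}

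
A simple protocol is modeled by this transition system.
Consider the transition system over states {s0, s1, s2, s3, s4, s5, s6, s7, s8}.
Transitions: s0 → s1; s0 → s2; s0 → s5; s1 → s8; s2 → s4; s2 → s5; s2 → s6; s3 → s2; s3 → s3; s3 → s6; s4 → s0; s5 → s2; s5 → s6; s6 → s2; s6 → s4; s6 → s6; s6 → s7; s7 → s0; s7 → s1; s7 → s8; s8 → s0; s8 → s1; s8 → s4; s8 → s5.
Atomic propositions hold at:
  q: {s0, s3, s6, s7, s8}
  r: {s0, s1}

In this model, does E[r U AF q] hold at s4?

AF q: least fixpoint, start Z0 = {s0, s3, s6, s7, s8}, add states with every successor in Z. Z1 = {s0, s1, s3, s4, s6, s7, s8}; fixed.
Sat(AF q) = {s0, s1, s3, s4, s6, s7, s8}
E[r U AF q]: least fixpoint, start Z0 = Sat(AF q) = {s0, s1, s3, s4, s6, s7, s8}, add states in Sat(r) with some successor in Z. Already a fixed point.
Sat(E[r U AF q]) = {s0, s1, s3, s4, s6, s7, s8}
s4 ∈ Sat(E[r U AF q]) = {s0, s1, s3, s4, s6, s7, s8}, so the formula holds at s4.

Yes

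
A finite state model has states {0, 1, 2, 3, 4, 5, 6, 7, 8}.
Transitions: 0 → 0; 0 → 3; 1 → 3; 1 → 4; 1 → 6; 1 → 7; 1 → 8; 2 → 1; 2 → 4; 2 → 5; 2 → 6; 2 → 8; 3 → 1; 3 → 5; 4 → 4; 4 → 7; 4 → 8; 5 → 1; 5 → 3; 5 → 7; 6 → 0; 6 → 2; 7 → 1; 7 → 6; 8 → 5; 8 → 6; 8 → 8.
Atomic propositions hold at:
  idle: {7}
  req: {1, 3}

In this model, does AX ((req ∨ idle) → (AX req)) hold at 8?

Sat(req ∨ idle) = {1, 3, 7}
Sat(AX req) = {s : every successor in {1, 3}} = ∅
Sat((req ∨ idle) → (AX req)) = {0, 2, 4, 5, 6, 8}
Sat(AX ((req ∨ idle) → (AX req))) = {s : every successor in {0, 2, 4, 5, 6, 8}} = {6, 8}
8 ∈ Sat(AX ((req ∨ idle) → (AX req))) = {6, 8}, so the formula holds at 8.

Yes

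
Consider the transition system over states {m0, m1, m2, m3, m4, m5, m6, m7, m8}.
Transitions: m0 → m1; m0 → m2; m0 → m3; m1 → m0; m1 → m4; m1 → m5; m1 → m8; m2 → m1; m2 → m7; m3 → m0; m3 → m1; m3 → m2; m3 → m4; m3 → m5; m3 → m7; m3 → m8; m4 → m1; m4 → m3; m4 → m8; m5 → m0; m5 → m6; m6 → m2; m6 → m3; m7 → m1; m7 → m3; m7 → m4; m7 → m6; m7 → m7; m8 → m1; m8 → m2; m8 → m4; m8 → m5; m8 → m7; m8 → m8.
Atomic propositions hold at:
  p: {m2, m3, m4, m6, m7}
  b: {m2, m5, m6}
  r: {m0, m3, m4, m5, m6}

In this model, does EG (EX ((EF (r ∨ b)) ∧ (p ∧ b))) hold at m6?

Yes

Sat(r ∨ b) = {m0, m2, m3, m4, m5, m6}
EF (r ∨ b): least fixpoint, start Z0 = {m0, m2, m3, m4, m5, m6}, add states with some successor in Z. Z1 = {m0, m1, m2, m3, m4, m5, m6, m7, m8}; fixed.
Sat(EF (r ∨ b)) = {m0, m1, m2, m3, m4, m5, m6, m7, m8}
Sat(p ∧ b) = {m2, m6}
Sat((EF (r ∨ b)) ∧ (p ∧ b)) = {m2, m6}
Sat(EX ((EF (r ∨ b)) ∧ (p ∧ b))) = {s : some successor in {m2, m6}} = {m0, m3, m5, m6, m7, m8}
EG (EX ((EF (r ∨ b)) ∧ (p ∧ b))): greatest fixpoint, start Z0 = {m0, m3, m5, m6, m7, m8}, keep only states in Sat with some successor in Z. Already a fixed point.
Sat(EG (EX ((EF (r ∨ b)) ∧ (p ∧ b)))) = {m0, m3, m5, m6, m7, m8}
m6 ∈ Sat(EG (EX ((EF (r ∨ b)) ∧ (p ∧ b)))) = {m0, m3, m5, m6, m7, m8}, so the formula holds at m6.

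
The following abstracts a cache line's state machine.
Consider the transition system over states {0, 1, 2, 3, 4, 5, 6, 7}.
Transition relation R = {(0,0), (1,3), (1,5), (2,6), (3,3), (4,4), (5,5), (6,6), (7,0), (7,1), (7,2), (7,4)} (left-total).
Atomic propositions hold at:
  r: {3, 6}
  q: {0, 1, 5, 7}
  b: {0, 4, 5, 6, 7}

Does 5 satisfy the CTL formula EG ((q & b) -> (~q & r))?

No

Sat(q & b) = {0, 5, 7}
Sat(~q) = {2, 3, 4, 6}
Sat(~q & r) = {3, 6}
Sat((q & b) -> (~q & r)) = {1, 2, 3, 4, 6}
EG ((q & b) -> (~q & r)): greatest fixpoint, start Z0 = {1, 2, 3, 4, 6}, keep only states in Sat with some successor in Z. Already a fixed point.
Sat(EG ((q & b) -> (~q & r))) = {1, 2, 3, 4, 6}
5 ∉ Sat(EG ((q & b) -> (~q & r))) = {1, 2, 3, 4, 6}, so the formula does not hold at 5.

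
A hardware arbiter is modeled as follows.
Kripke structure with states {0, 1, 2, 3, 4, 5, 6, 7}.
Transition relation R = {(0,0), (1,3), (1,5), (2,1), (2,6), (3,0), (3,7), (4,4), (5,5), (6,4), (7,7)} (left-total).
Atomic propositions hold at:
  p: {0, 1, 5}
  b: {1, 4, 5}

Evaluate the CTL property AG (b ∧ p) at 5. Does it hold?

Sat(b ∧ p) = {1, 5}
AG (b ∧ p): greatest fixpoint, start Z0 = {1, 5}, keep only states in Sat with every successor in Z. Z1 = {5}; fixed.
Sat(AG (b ∧ p)) = {5}
5 ∈ Sat(AG (b ∧ p)) = {5}, so the formula holds at 5.

Yes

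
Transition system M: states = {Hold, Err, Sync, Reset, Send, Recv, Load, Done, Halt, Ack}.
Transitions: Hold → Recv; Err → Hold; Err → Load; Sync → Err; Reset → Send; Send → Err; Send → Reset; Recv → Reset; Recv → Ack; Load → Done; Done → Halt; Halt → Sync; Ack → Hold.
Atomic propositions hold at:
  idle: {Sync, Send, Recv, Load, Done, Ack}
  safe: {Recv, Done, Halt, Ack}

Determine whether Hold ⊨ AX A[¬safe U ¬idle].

No

Sat(¬safe) = {Hold, Err, Sync, Reset, Send, Load}
Sat(¬idle) = {Hold, Err, Reset, Halt}
A[¬safe U ¬idle]: least fixpoint, start Z0 = Sat(¬idle) = {Hold, Err, Reset, Halt}, add states in Sat(¬safe) with every successor in Z. Z1 = {Hold, Err, Sync, Reset, Send, Halt}; fixed.
Sat(A[¬safe U ¬idle]) = {Hold, Err, Sync, Reset, Send, Halt}
Sat(AX A[¬safe U ¬idle]) = {s : every successor in {Hold, Err, Sync, Reset, Send, Halt}} = {Sync, Reset, Send, Done, Halt, Ack}
Hold ∉ Sat(AX A[¬safe U ¬idle]) = {Sync, Reset, Send, Done, Halt, Ack}, so the formula does not hold at Hold.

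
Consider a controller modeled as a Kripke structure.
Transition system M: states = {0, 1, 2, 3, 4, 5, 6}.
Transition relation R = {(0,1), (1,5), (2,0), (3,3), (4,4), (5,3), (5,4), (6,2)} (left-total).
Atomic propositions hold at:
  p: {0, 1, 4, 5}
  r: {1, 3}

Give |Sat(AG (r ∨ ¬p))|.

1

Sat(¬p) = {2, 3, 6}
Sat(r ∨ ¬p) = {1, 2, 3, 6}
AG (r ∨ ¬p): greatest fixpoint, start Z0 = {1, 2, 3, 6}, keep only states in Sat with every successor in Z. Z1 = {3, 6}; Z2 = {3}; fixed.
Sat(AG (r ∨ ¬p)) = {3}
|Sat(AG (r ∨ ¬p))| = |{3}| = 1.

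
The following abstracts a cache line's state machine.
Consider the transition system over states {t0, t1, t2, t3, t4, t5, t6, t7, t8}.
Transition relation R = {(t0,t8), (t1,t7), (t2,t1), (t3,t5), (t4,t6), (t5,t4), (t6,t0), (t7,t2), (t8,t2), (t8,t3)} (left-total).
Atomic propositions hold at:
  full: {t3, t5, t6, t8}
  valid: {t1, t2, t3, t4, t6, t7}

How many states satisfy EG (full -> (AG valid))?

3

AG valid: greatest fixpoint, start Z0 = {t1, t2, t3, t4, t6, t7}, keep only states in Sat with every successor in Z. Z1 = {t1, t2, t4, t7}; Z2 = {t1, t2, t7}; fixed.
Sat(AG valid) = {t1, t2, t7}
Sat(full -> (AG valid)) = {t0, t1, t2, t4, t7}
EG (full -> (AG valid)): greatest fixpoint, start Z0 = {t0, t1, t2, t4, t7}, keep only states in Sat with some successor in Z. Z1 = {t1, t2, t7}; fixed.
Sat(EG (full -> (AG valid))) = {t1, t2, t7}
|Sat(EG (full -> (AG valid)))| = |{t1, t2, t7}| = 3.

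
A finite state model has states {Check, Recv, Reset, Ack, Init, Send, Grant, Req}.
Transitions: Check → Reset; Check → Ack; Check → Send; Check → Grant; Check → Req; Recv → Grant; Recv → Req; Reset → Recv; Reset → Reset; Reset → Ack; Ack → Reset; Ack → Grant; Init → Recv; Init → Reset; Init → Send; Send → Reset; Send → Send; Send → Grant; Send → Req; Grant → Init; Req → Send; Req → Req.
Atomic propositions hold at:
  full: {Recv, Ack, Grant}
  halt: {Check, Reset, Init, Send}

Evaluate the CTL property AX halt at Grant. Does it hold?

Yes

Sat(AX halt) = {s : every successor in {Check, Reset, Init, Send}} = {Grant}
Grant ∈ Sat(AX halt) = {Grant}, so the formula holds at Grant.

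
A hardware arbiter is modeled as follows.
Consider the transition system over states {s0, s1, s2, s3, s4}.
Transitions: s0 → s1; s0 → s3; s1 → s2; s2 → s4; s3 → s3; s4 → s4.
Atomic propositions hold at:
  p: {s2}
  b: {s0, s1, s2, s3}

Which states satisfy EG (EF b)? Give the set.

EF b: least fixpoint, start Z0 = {s0, s1, s2, s3}, add states with some successor in Z. Already a fixed point.
Sat(EF b) = {s0, s1, s2, s3}
EG (EF b): greatest fixpoint, start Z0 = {s0, s1, s2, s3}, keep only states in Sat with some successor in Z. Z1 = {s0, s1, s3}; Z2 = {s0, s3}; fixed.
Sat(EG (EF b)) = {s0, s3}

{s0, s3}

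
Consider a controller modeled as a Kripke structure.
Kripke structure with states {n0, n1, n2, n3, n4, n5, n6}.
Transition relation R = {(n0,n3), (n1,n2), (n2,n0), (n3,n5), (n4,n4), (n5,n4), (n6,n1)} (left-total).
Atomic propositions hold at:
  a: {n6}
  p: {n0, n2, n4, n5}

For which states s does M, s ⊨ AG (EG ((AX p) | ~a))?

Sat(AX p) = {s : every successor in {n0, n2, n4, n5}} = {n1, n2, n3, n4, n5}
Sat(~a) = {n0, n1, n2, n3, n4, n5}
Sat((AX p) | ~a) = {n0, n1, n2, n3, n4, n5}
EG ((AX p) | ~a): greatest fixpoint, start Z0 = {n0, n1, n2, n3, n4, n5}, keep only states in Sat with some successor in Z. Already a fixed point.
Sat(EG ((AX p) | ~a)) = {n0, n1, n2, n3, n4, n5}
AG (EG ((AX p) | ~a)): greatest fixpoint, start Z0 = {n0, n1, n2, n3, n4, n5}, keep only states in Sat with every successor in Z. Already a fixed point.
Sat(AG (EG ((AX p) | ~a))) = {n0, n1, n2, n3, n4, n5}

{n0, n1, n2, n3, n4, n5}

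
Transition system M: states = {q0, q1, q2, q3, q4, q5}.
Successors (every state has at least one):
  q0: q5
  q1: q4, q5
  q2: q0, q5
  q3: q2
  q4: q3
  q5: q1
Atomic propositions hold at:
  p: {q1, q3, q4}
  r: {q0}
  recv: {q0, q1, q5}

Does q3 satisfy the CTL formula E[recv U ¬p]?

Sat(¬p) = {q0, q2, q5}
E[recv U ¬p]: least fixpoint, start Z0 = Sat(¬p) = {q0, q2, q5}, add states in Sat(recv) with some successor in Z. Z1 = {q0, q1, q2, q5}; fixed.
Sat(E[recv U ¬p]) = {q0, q1, q2, q5}
q3 ∉ Sat(E[recv U ¬p]) = {q0, q1, q2, q5}, so the formula does not hold at q3.

No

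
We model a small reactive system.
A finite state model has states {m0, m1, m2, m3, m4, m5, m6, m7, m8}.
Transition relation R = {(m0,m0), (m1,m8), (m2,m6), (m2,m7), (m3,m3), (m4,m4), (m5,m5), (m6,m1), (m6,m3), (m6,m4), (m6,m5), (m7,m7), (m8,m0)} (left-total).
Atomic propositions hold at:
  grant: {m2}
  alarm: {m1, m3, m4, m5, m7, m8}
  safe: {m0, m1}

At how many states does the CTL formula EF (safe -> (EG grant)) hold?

8

EG grant: greatest fixpoint, start Z0 = {m2}, keep only states in Sat with some successor in Z. Z1 = ∅; fixed.
Sat(EG grant) = ∅
Sat(safe -> (EG grant)) = {m2, m3, m4, m5, m6, m7, m8}
EF (safe -> (EG grant)): least fixpoint, start Z0 = {m2, m3, m4, m5, m6, m7, m8}, add states with some successor in Z. Z1 = {m1, m2, m3, m4, m5, m6, m7, m8}; fixed.
Sat(EF (safe -> (EG grant))) = {m1, m2, m3, m4, m5, m6, m7, m8}
|Sat(EF (safe -> (EG grant)))| = |{m1, m2, m3, m4, m5, m6, m7, m8}| = 8.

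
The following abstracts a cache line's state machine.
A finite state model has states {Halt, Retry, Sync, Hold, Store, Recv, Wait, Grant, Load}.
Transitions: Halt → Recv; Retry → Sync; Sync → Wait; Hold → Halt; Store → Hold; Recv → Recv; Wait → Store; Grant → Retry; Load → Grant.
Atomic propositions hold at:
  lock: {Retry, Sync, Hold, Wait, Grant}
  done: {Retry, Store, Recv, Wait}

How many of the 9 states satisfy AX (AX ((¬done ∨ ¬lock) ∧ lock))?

2

Sat(¬done) = {Halt, Sync, Hold, Grant, Load}
Sat(¬lock) = {Halt, Store, Recv, Load}
Sat(¬done ∨ ¬lock) = {Halt, Sync, Hold, Store, Recv, Grant, Load}
Sat((¬done ∨ ¬lock) ∧ lock) = {Sync, Hold, Grant}
Sat(AX ((¬done ∨ ¬lock) ∧ lock)) = {s : every successor in {Sync, Hold, Grant}} = {Retry, Store, Load}
Sat(AX (AX ((¬done ∨ ¬lock) ∧ lock))) = {s : every successor in {Retry, Store, Load}} = {Wait, Grant}
|Sat(AX (AX ((¬done ∨ ¬lock) ∧ lock)))| = |{Wait, Grant}| = 2.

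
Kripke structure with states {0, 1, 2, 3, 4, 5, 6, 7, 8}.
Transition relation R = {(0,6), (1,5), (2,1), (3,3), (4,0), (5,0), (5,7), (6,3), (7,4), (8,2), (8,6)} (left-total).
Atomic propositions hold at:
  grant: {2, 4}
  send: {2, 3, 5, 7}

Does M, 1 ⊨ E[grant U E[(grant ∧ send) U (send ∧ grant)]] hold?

No

Sat(grant ∧ send) = {2}
Sat(send ∧ grant) = {2}
E[(grant ∧ send) U (send ∧ grant)]: least fixpoint, start Z0 = Sat((send ∧ grant)) = {2}, add states in Sat(grant ∧ send) with some successor in Z. Already a fixed point.
Sat(E[(grant ∧ send) U (send ∧ grant)]) = {2}
E[grant U E[(grant ∧ send) U (send ∧ grant)]]: least fixpoint, start Z0 = Sat(E[(grant ∧ send) U (send ∧ grant)]) = {2}, add states in Sat(grant) with some successor in Z. Already a fixed point.
Sat(E[grant U E[(grant ∧ send) U (send ∧ grant)]]) = {2}
1 ∉ Sat(E[grant U E[(grant ∧ send) U (send ∧ grant)]]) = {2}, so the formula does not hold at 1.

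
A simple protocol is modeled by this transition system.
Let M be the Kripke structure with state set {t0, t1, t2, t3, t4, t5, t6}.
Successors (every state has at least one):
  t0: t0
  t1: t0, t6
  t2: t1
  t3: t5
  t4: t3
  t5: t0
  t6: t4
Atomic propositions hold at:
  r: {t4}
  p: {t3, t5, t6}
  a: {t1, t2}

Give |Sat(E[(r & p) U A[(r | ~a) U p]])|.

4

Sat(r & p) = ∅
Sat(~a) = {t0, t3, t4, t5, t6}
Sat(r | ~a) = {t0, t3, t4, t5, t6}
A[(r | ~a) U p]: least fixpoint, start Z0 = Sat(p) = {t3, t5, t6}, add states in Sat(r | ~a) with every successor in Z. Z1 = {t3, t4, t5, t6}; fixed.
Sat(A[(r | ~a) U p]) = {t3, t4, t5, t6}
E[(r & p) U A[(r | ~a) U p]]: least fixpoint, start Z0 = Sat(A[(r | ~a) U p]) = {t3, t4, t5, t6}, add states in Sat(r & p) with some successor in Z. Already a fixed point.
Sat(E[(r & p) U A[(r | ~a) U p]]) = {t3, t4, t5, t6}
|Sat(E[(r & p) U A[(r | ~a) U p]])| = |{t3, t4, t5, t6}| = 4.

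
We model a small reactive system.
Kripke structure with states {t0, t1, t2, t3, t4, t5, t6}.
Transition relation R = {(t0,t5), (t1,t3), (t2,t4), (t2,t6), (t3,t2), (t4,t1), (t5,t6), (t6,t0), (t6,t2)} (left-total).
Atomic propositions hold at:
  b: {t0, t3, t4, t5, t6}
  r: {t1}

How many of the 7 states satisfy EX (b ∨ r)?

6

Sat(b ∨ r) = {t0, t1, t3, t4, t5, t6}
Sat(EX (b ∨ r)) = {s : some successor in {t0, t1, t3, t4, t5, t6}} = {t0, t1, t2, t4, t5, t6}
|Sat(EX (b ∨ r))| = |{t0, t1, t2, t4, t5, t6}| = 6.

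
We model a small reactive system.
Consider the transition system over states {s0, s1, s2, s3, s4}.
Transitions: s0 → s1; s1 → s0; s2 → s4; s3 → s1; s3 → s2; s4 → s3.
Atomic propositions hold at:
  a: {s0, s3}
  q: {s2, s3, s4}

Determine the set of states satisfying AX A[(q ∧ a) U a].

{s1, s4}

Sat(q ∧ a) = {s3}
A[(q ∧ a) U a]: least fixpoint, start Z0 = Sat(a) = {s0, s3}, add states in Sat(q ∧ a) with every successor in Z. Already a fixed point.
Sat(A[(q ∧ a) U a]) = {s0, s3}
Sat(AX A[(q ∧ a) U a]) = {s : every successor in {s0, s3}} = {s1, s4}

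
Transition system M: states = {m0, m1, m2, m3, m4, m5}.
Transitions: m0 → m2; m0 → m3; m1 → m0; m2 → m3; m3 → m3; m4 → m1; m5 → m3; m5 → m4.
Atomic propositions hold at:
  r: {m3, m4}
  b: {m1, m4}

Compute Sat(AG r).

AG r: greatest fixpoint, start Z0 = {m3, m4}, keep only states in Sat with every successor in Z. Z1 = {m3}; fixed.
Sat(AG r) = {m3}

{m3}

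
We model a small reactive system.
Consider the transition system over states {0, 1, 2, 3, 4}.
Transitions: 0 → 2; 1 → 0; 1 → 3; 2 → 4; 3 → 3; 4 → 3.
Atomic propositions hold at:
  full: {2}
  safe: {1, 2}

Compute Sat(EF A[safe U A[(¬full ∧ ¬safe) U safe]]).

{0, 1, 2}

Sat(¬full) = {0, 1, 3, 4}
Sat(¬safe) = {0, 3, 4}
Sat(¬full ∧ ¬safe) = {0, 3, 4}
A[(¬full ∧ ¬safe) U safe]: least fixpoint, start Z0 = Sat(safe) = {1, 2}, add states in Sat(¬full ∧ ¬safe) with every successor in Z. Z1 = {0, 1, 2}; fixed.
Sat(A[(¬full ∧ ¬safe) U safe]) = {0, 1, 2}
A[safe U A[(¬full ∧ ¬safe) U safe]]: least fixpoint, start Z0 = Sat(A[(¬full ∧ ¬safe) U safe]) = {0, 1, 2}, add states in Sat(safe) with every successor in Z. Already a fixed point.
Sat(A[safe U A[(¬full ∧ ¬safe) U safe]]) = {0, 1, 2}
EF A[safe U A[(¬full ∧ ¬safe) U safe]]: least fixpoint, start Z0 = {0, 1, 2}, add states with some successor in Z. Already a fixed point.
Sat(EF A[safe U A[(¬full ∧ ¬safe) U safe]]) = {0, 1, 2}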